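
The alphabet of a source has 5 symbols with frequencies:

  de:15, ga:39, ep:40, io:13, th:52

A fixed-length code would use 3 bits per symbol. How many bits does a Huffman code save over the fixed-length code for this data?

Fixed-length: 3 bits × 159 symbols = 477 bits.
Huffman merges:
combine io(13), de(15) → 28
combine 28, ga(39) → 67
combine ep(40), th(52) → 92
combine 67, 92 → 159
Huffman total = 28 + 67 + 92 + 159 = 346 bits.
Saving = 477 − 346 = 131 bits.

131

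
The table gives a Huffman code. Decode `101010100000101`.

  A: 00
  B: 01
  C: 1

CBBBAABB

Read left to right; each codeword is recognised as soon as it completes (prefix code):
  1→C | 01→B | 01→B | 01→B | 00→A | 00→A | 01→B | 01→B
Decoded message: CBBBAABB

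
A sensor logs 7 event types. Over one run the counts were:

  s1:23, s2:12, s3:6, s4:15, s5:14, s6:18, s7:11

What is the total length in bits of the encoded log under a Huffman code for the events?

Merge the two smallest weights repeatedly:
combine s3(6), s7(11) → 17
combine s2(12), s5(14) → 26
combine s4(15), 17 → 32
combine s6(18), s1(23) → 41
combine 26, 32 → 58
combine 41, 58 → 99
Each symbol's bit-cost is frequency × depth; summing gives 273 bits (equivalently 17 + 26 + 32 + 41 + 58 + 99).

273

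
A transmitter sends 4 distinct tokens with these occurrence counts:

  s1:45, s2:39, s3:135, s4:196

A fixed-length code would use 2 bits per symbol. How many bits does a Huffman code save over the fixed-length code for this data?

112

Fixed-length: 2 bits × 415 symbols = 830 bits.
Huffman merges:
combine s2(39), s1(45) → 84
combine 84, s3(135) → 219
combine s4(196), 219 → 415
Huffman total = 84 + 219 + 415 = 718 bits.
Saving = 830 − 718 = 112 bits.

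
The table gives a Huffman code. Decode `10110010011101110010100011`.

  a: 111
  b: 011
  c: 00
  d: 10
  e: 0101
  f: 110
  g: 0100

Read left to right; each codeword is recognised as soon as it completes (prefix code):
  10→d | 110→f | 0100→g | 111→a | 011→b | 10→d | 0101→e | 00→c | 011→b
Decoded message: dfgabdecb

dfgabdecb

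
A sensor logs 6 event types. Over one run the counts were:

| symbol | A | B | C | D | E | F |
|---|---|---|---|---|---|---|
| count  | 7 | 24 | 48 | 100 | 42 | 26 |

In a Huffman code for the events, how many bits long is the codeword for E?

3

Repeatedly merge the two smallest:
merge A(7) and B(24): 31
merge F(26) and 31: 57
merge E(42) and C(48): 90
merge 57 and 90: 147
merge D(100) and 147: 247
The subtree containing E is merged 3 times, so code length = 3.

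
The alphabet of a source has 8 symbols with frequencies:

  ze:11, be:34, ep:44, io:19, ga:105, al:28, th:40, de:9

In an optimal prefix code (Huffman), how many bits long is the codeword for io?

Repeatedly merge the two smallest:
combine de(9), ze(11) → 20
combine io(19), 20 → 39
combine al(28), be(34) → 62
combine 39, th(40) → 79
combine ep(44), 62 → 106
combine 79, ga(105) → 184
combine 106, 184 → 290
io sits 4 levels below the root, so its codeword is 4 bits.

4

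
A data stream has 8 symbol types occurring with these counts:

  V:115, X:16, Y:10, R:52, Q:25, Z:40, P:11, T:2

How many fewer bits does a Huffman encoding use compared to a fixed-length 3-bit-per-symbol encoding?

156

Fixed-length: 3 bits × 271 symbols = 813 bits.
Huffman merges:
T(2) + Y(10) → 12
P(11) + 12 → 23
X(16) + 23 → 39
Q(25) + 39 → 64
Z(40) + R(52) → 92
64 + 92 → 156
V(115) + 156 → 271
Huffman total = 12 + 23 + 39 + 64 + 92 + 156 + 271 = 657 bits.
Saving = 813 − 657 = 156 bits.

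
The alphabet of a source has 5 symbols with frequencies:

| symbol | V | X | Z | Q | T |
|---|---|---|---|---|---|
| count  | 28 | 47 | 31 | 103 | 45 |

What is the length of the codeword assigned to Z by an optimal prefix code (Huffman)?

3

Build the tree from the bottom:
combine V(28), Z(31) → 59
combine T(45), X(47) → 92
combine 59, 92 → 151
combine Q(103), 151 → 254
Z's leaf is at depth 3, giving a 3-bit codeword.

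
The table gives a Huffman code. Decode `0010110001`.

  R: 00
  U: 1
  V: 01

Read left to right; each codeword is recognised as soon as it completes (prefix code):
  00→R | 1→U | 01→V | 1→U | 00→R | 01→V
Decoded message: RUVURV

RUVURV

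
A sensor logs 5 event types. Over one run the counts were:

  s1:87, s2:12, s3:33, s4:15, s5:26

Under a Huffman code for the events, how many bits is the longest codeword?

Merge the two lowest-weight nodes at each step:
s2(12) + s4(15) → 27
s5(26) + 27 → 53
s3(33) + 53 → 86
86 + s1(87) → 173
The first pair merged (s2, s4) ends up deepest, at depth 4.

4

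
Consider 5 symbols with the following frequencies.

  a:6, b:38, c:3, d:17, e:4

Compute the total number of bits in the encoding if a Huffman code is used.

Merge the two smallest weights repeatedly:
combine c(3), e(4) → 7
combine a(6), 7 → 13
combine 13, d(17) → 30
combine 30, b(38) → 68
Each symbol's bit-cost is frequency × depth; summing gives 118 bits (equivalently 7 + 13 + 30 + 68).

118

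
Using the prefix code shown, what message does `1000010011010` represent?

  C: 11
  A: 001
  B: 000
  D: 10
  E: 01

Read left to right; each codeword is recognised as soon as it completes (prefix code):
  10→D | 000→B | 10→D | 01→E | 10→D | 10→D
Decoded message: DBDEDD

DBDEDD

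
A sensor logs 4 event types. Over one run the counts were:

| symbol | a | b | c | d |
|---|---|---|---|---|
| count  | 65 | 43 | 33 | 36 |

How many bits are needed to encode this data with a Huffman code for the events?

Greedily combine the two least-frequent nodes:
combine c(33), d(36) → 69
combine b(43), a(65) → 108
combine 69, 108 → 177
Total encoded bits = sum of merged weights = 69 + 108 + 177 = 354.

354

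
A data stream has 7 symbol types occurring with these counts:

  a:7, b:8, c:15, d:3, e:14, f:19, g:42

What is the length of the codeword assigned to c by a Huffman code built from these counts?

Repeatedly merge the two smallest:
d(3) + a(7) → 10
b(8) + 10 → 18
e(14) + c(15) → 29
18 + f(19) → 37
29 + 37 → 66
g(42) + 66 → 108
c's leaf is at depth 3, giving a 3-bit codeword.

3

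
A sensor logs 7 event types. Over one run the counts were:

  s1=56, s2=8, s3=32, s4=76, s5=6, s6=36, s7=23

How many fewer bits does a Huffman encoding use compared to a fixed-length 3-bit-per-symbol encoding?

Fixed-length: 3 bits × 237 symbols = 711 bits.
Huffman merges:
merge s5(6) and s2(8): 14
merge 14 and s7(23): 37
merge s3(32) and s6(36): 68
merge 37 and s1(56): 93
merge 68 and s4(76): 144
merge 93 and 144: 237
Huffman total = 14 + 37 + 68 + 93 + 144 + 237 = 593 bits.
Saving = 711 − 593 = 118 bits.

118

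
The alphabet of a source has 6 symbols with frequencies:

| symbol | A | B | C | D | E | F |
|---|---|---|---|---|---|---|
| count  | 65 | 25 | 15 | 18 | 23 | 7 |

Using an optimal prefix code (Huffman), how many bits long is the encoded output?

Build the Huffman tree bottom-up:
merge F(7) and C(15): 22
merge D(18) and 22: 40
merge E(23) and B(25): 48
merge 40 and 48: 88
merge A(65) and 88: 153
Total encoded bits = sum of merged weights = 22 + 40 + 48 + 88 + 153 = 351.

351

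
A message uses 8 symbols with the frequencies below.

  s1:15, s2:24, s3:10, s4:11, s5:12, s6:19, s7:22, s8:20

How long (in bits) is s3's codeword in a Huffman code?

Repeatedly merge the two smallest:
merge s3(10) and s4(11): 21
merge s5(12) and s1(15): 27
merge s6(19) and s8(20): 39
merge 21 and s7(22): 43
merge s2(24) and 27: 51
merge 39 and 43: 82
merge 51 and 82: 133
The subtree containing s3 is merged 4 times, so code length = 4.

4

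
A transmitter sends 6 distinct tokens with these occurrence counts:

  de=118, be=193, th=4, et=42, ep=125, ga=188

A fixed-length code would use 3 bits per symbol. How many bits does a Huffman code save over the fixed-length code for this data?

Fixed-length: 3 bits × 670 symbols = 2010 bits.
Huffman merges:
combine th(4), et(42) → 46
combine 46, de(118) → 164
combine ep(125), 164 → 289
combine ga(188), be(193) → 381
combine 289, 381 → 670
Huffman total = 46 + 164 + 289 + 381 + 670 = 1550 bits.
Saving = 2010 − 1550 = 460 bits.

460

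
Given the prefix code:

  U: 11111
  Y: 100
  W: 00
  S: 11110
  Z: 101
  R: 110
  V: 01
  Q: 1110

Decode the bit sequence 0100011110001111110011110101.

VWVQWUYSZ

Read left to right; each codeword is recognised as soon as it completes (prefix code):
  01→V | 00→W | 01→V | 1110→Q | 00→W | 11111→U | 100→Y | 11110→S | 101→Z
Decoded message: VWVQWUYSZ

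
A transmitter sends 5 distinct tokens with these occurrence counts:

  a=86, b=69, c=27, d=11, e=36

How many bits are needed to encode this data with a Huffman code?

Greedily combine the two least-frequent nodes:
merge d(11) and c(27): 38
merge e(36) and 38: 74
merge b(69) and 74: 143
merge a(86) and 143: 229
The encoded length is the sum of every internal node's weight: 38 + 74 + 143 + 229 = 484 bits.

484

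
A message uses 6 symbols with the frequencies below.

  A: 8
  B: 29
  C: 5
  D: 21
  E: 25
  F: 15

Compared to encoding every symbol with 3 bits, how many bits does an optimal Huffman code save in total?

62

Fixed-length: 3 bits × 103 symbols = 309 bits.
Huffman merges:
merge C(5) and A(8): 13
merge 13 and F(15): 28
merge D(21) and E(25): 46
merge 28 and B(29): 57
merge 46 and 57: 103
Huffman total = 13 + 28 + 46 + 57 + 103 = 247 bits.
Saving = 309 − 247 = 62 bits.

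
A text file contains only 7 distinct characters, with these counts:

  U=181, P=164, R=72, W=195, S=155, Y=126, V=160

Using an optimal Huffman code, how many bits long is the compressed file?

2964

Build the Huffman tree bottom-up:
merge R(72) and Y(126): 198
merge S(155) and V(160): 315
merge P(164) and U(181): 345
merge W(195) and 198: 393
merge 315 and 345: 660
merge 393 and 660: 1053
The encoded length is the sum of every internal node's weight: 198 + 315 + 345 + 393 + 660 + 1053 = 2964 bits.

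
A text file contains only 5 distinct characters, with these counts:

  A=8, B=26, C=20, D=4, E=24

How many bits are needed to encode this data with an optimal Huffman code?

Build the Huffman tree bottom-up:
combine D(4), A(8) → 12
combine 12, C(20) → 32
combine E(24), B(26) → 50
combine 32, 50 → 82
The encoded length is the sum of every internal node's weight: 12 + 32 + 50 + 82 = 176 bits.

176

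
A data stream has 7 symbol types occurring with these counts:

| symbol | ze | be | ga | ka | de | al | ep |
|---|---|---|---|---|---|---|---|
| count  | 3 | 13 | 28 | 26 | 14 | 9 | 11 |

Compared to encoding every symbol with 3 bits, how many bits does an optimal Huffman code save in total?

42

Fixed-length: 3 bits × 104 symbols = 312 bits.
Huffman merges:
merge ze(3) and al(9): 12
merge ep(11) and 12: 23
merge be(13) and de(14): 27
merge 23 and ka(26): 49
merge 27 and ga(28): 55
merge 49 and 55: 104
Huffman total = 12 + 23 + 27 + 49 + 55 + 104 = 270 bits.
Saving = 312 − 270 = 42 bits.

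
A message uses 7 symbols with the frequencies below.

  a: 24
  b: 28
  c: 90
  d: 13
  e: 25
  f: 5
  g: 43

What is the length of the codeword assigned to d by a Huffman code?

Repeatedly merge the two smallest:
merge f(5) and d(13): 18
merge 18 and a(24): 42
merge e(25) and b(28): 53
merge 42 and g(43): 85
merge 53 and 85: 138
merge c(90) and 138: 228
d sits 5 levels below the root, so its codeword is 5 bits.

5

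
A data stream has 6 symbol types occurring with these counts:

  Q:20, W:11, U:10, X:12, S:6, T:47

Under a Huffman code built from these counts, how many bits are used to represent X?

Repeatedly merge the two smallest:
S(6) + U(10) → 16
W(11) + X(12) → 23
16 + Q(20) → 36
23 + 36 → 59
T(47) + 59 → 106
X sits 3 levels below the root, so its codeword is 3 bits.

3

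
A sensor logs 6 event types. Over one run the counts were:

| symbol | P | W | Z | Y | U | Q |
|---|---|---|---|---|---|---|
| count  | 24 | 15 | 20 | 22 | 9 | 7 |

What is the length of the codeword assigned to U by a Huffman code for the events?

4

Build the tree from the bottom:
Q(7) + U(9) → 16
W(15) + 16 → 31
Z(20) + Y(22) → 42
P(24) + 31 → 55
42 + 55 → 97
U sits 4 levels below the root, so its codeword is 4 bits.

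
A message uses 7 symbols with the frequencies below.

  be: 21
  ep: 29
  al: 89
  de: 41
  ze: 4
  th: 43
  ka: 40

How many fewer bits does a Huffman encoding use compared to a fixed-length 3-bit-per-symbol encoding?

Fixed-length: 3 bits × 267 symbols = 801 bits.
Huffman merges:
combine ze(4), be(21) → 25
combine 25, ep(29) → 54
combine ka(40), de(41) → 81
combine th(43), 54 → 97
combine 81, al(89) → 170
combine 97, 170 → 267
Huffman total = 25 + 54 + 81 + 97 + 170 + 267 = 694 bits.
Saving = 801 − 694 = 107 bits.

107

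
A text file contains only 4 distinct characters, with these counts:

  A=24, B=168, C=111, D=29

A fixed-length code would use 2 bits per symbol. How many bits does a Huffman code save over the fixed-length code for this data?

Fixed-length: 2 bits × 332 symbols = 664 bits.
Huffman merges:
merge A(24) and D(29): 53
merge 53 and C(111): 164
merge 164 and B(168): 332
Huffman total = 53 + 164 + 332 = 549 bits.
Saving = 664 − 549 = 115 bits.

115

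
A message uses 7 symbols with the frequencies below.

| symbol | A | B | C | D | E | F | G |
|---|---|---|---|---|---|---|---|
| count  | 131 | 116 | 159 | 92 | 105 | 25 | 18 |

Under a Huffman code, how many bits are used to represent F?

Repeatedly merge the two smallest:
G(18) + F(25) → 43
43 + D(92) → 135
E(105) + B(116) → 221
A(131) + 135 → 266
C(159) + 221 → 380
266 + 380 → 646
F sits 4 levels below the root, so its codeword is 4 bits.

4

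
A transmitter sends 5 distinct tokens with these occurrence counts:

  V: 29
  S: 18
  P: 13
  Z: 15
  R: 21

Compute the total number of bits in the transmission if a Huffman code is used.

Build the Huffman tree bottom-up:
P(13) + Z(15) → 28
S(18) + R(21) → 39
28 + V(29) → 57
39 + 57 → 96
Each symbol's bit-cost is frequency × depth; summing gives 220 bits (equivalently 28 + 39 + 57 + 96).

220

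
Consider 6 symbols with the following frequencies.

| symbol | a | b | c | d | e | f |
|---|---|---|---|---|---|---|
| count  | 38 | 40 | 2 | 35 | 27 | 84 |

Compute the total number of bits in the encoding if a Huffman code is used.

Merge the two smallest weights repeatedly:
combine c(2), e(27) → 29
combine 29, d(35) → 64
combine a(38), b(40) → 78
combine 64, 78 → 142
combine f(84), 142 → 226
The encoded length is the sum of every internal node's weight: 29 + 64 + 78 + 142 + 226 = 539 bits.

539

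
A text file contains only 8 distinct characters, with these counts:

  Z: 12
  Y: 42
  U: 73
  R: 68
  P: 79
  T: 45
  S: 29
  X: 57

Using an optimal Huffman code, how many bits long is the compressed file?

1177

Build the Huffman tree bottom-up:
merge Z(12) and S(29): 41
merge 41 and Y(42): 83
merge T(45) and X(57): 102
merge R(68) and U(73): 141
merge P(79) and 83: 162
merge 102 and 141: 243
merge 162 and 243: 405
Total encoded bits = sum of merged weights = 41 + 83 + 102 + 141 + 162 + 243 + 405 = 1177.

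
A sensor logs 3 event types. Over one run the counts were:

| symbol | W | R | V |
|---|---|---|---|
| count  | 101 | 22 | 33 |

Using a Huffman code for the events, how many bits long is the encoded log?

Greedily combine the two least-frequent nodes:
combine R(22), V(33) → 55
combine 55, W(101) → 156
Total encoded bits = sum of merged weights = 55 + 156 = 211.

211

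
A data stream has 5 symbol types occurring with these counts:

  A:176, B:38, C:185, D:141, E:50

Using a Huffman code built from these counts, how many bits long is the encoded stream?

1268

Merge the two smallest weights repeatedly:
merge B(38) and E(50): 88
merge 88 and D(141): 229
merge A(176) and C(185): 361
merge 229 and 361: 590
The encoded length is the sum of every internal node's weight: 88 + 229 + 361 + 590 = 1268 bits.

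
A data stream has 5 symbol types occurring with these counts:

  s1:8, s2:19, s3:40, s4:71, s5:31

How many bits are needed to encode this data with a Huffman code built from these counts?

Build the Huffman tree bottom-up:
merge s1(8) and s2(19): 27
merge 27 and s5(31): 58
merge s3(40) and 58: 98
merge s4(71) and 98: 169
Each symbol's bit-cost is frequency × depth; summing gives 352 bits (equivalently 27 + 58 + 98 + 169).

352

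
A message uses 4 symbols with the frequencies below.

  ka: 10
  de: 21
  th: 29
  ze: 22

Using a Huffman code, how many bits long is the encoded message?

Build the Huffman tree bottom-up:
merge ka(10) and de(21): 31
merge ze(22) and th(29): 51
merge 31 and 51: 82
The encoded length is the sum of every internal node's weight: 31 + 51 + 82 = 164 bits.

164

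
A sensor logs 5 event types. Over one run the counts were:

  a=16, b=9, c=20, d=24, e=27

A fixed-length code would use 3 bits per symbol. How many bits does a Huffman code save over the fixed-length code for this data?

71

Fixed-length: 3 bits × 96 symbols = 288 bits.
Huffman merges:
b(9) + a(16) → 25
c(20) + d(24) → 44
25 + e(27) → 52
44 + 52 → 96
Huffman total = 25 + 44 + 52 + 96 = 217 bits.
Saving = 288 − 217 = 71 bits.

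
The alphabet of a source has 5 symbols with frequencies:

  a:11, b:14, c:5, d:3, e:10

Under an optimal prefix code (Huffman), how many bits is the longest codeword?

3

Merge the two lowest-weight nodes at each step:
d(3) + c(5) → 8
8 + e(10) → 18
a(11) + b(14) → 25
18 + 25 → 43
The rarest symbols sit at the bottom; the longest codeword is 3 bits.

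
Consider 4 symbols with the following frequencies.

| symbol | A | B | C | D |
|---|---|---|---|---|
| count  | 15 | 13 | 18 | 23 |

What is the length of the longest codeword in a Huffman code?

Merge the two lowest-weight nodes at each step:
merge B(13) and A(15): 28
merge C(18) and D(23): 41
merge 28 and 41: 69
Maximum depth reached is 2.

2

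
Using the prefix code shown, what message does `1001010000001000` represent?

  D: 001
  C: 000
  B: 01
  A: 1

ADBCCAC

Read left to right; each codeword is recognised as soon as it completes (prefix code):
  1→A | 001→D | 01→B | 000→C | 000→C | 1→A | 000→C
Decoded message: ADBCCAC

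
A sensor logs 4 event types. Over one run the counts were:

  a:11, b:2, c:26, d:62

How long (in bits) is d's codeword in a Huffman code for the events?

Build the tree from the bottom:
b(2) + a(11) → 13
13 + c(26) → 39
39 + d(62) → 101
d is merged only at the final step, so code length = 1.

1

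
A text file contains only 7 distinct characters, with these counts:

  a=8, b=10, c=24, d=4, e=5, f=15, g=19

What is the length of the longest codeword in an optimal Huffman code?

Merge the two lowest-weight nodes at each step:
merge d(4) and e(5): 9
merge a(8) and 9: 17
merge b(10) and f(15): 25
merge 17 and g(19): 36
merge c(24) and 25: 49
merge 36 and 49: 85
The rarest symbols sit at the bottom; the longest codeword is 4 bits.

4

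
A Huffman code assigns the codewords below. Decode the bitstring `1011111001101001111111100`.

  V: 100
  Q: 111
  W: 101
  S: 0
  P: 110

Read left to right; each codeword is recognised as soon as it completes (prefix code):
  101→W | 111→Q | 100→V | 110→P | 100→V | 111→Q | 111→Q | 110→P | 0→S
Decoded message: WQVPVQQPS

WQVPVQQPS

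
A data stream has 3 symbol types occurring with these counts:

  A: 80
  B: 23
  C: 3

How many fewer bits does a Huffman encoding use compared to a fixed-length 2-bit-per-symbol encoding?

80

Fixed-length: 2 bits × 106 symbols = 212 bits.
Huffman merges:
combine C(3), B(23) → 26
combine 26, A(80) → 106
Huffman total = 26 + 106 = 132 bits.
Saving = 212 − 132 = 80 bits.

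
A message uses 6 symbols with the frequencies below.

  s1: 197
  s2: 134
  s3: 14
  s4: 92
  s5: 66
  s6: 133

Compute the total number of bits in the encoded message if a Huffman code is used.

Greedily combine the two least-frequent nodes:
merge s3(14) and s5(66): 80
merge 80 and s4(92): 172
merge s6(133) and s2(134): 267
merge 172 and s1(197): 369
merge 267 and 369: 636
The encoded length is the sum of every internal node's weight: 80 + 172 + 267 + 369 + 636 = 1524 bits.

1524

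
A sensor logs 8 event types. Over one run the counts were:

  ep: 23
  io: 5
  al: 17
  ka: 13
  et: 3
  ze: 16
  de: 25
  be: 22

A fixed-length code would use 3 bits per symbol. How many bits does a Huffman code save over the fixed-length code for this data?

19

Fixed-length: 3 bits × 124 symbols = 372 bits.
Huffman merges:
merge et(3) and io(5): 8
merge 8 and ka(13): 21
merge ze(16) and al(17): 33
merge 21 and be(22): 43
merge ep(23) and de(25): 48
merge 33 and 43: 76
merge 48 and 76: 124
Huffman total = 8 + 21 + 33 + 43 + 48 + 76 + 124 = 353 bits.
Saving = 372 − 353 = 19 bits.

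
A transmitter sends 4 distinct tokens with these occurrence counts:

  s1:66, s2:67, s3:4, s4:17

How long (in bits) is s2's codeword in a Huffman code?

1

Huffman merges, smallest pair first:
merge s3(4) and s4(17): 21
merge 21 and s1(66): 87
merge s2(67) and 87: 154
s2 is merged only at the final step, so code length = 1.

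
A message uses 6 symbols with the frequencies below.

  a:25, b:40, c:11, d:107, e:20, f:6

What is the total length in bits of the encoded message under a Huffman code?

Merge the two smallest weights repeatedly:
f(6) + c(11) → 17
17 + e(20) → 37
a(25) + 37 → 62
b(40) + 62 → 102
102 + d(107) → 209
Each symbol's bit-cost is frequency × depth; summing gives 427 bits (equivalently 17 + 37 + 62 + 102 + 209).

427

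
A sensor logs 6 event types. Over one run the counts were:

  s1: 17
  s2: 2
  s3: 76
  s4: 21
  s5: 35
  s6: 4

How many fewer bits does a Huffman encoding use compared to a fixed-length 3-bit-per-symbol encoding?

Fixed-length: 3 bits × 155 symbols = 465 bits.
Huffman merges:
s2(2) + s6(4) → 6
6 + s1(17) → 23
s4(21) + 23 → 44
s5(35) + 44 → 79
s3(76) + 79 → 155
Huffman total = 6 + 23 + 44 + 79 + 155 = 307 bits.
Saving = 465 − 307 = 158 bits.

158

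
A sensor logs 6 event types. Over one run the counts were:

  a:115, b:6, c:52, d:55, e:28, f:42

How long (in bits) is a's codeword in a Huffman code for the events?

1

Huffman merges, smallest pair first:
b(6) + e(28) → 34
34 + f(42) → 76
c(52) + d(55) → 107
76 + 107 → 183
a(115) + 183 → 298
a sits one level below the root: a 1-bit codeword.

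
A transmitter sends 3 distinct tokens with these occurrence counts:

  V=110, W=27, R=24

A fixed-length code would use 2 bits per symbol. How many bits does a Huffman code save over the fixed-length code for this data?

110

Fixed-length: 2 bits × 161 symbols = 322 bits.
Huffman merges:
combine R(24), W(27) → 51
combine 51, V(110) → 161
Huffman total = 51 + 161 = 212 bits.
Saving = 322 − 212 = 110 bits.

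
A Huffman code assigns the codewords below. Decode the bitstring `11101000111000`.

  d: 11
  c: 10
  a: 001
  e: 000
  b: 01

dccade

Read left to right; each codeword is recognised as soon as it completes (prefix code):
  11→d | 10→c | 10→c | 001→a | 11→d | 000→e
Decoded message: dccade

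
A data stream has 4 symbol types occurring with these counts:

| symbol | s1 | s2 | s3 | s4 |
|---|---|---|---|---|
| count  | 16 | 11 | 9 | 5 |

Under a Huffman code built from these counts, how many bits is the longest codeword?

3

Merge the two lowest-weight nodes at each step:
combine s4(5), s3(9) → 14
combine s2(11), 14 → 25
combine s1(16), 25 → 41
The rarest symbols sit at the bottom; the longest codeword is 3 bits.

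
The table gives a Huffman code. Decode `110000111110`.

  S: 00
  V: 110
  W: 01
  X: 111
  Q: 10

Read left to right; each codeword is recognised as soon as it completes (prefix code):
  110→V | 00→S | 01→W | 111→X | 10→Q
Decoded message: VSWXQ

VSWXQ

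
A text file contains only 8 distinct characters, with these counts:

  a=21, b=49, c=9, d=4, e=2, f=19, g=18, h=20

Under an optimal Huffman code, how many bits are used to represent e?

5

Build the tree from the bottom:
combine e(2), d(4) → 6
combine 6, c(9) → 15
combine 15, g(18) → 33
combine f(19), h(20) → 39
combine a(21), 33 → 54
combine 39, b(49) → 88
combine 54, 88 → 142
e's leaf is at depth 5, giving a 5-bit codeword.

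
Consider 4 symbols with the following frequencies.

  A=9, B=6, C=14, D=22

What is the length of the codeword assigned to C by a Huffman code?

Huffman merges, smallest pair first:
B(6) + A(9) → 15
C(14) + 15 → 29
D(22) + 29 → 51
C sits 2 levels below the root, so its codeword is 2 bits.

2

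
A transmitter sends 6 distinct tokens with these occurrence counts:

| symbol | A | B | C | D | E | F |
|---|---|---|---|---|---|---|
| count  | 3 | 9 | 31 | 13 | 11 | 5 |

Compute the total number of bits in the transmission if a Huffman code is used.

Greedily combine the two least-frequent nodes:
merge A(3) and F(5): 8
merge 8 and B(9): 17
merge E(11) and D(13): 24
merge 17 and 24: 41
merge C(31) and 41: 72
Total encoded bits = sum of merged weights = 8 + 17 + 24 + 41 + 72 = 162.

162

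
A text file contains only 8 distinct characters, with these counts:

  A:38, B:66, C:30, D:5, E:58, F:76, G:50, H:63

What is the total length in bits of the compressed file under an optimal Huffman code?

Greedily combine the two least-frequent nodes:
D(5) + C(30) → 35
35 + A(38) → 73
G(50) + E(58) → 108
H(63) + B(66) → 129
73 + F(76) → 149
108 + 129 → 237
149 + 237 → 386
The encoded length is the sum of every internal node's weight: 35 + 73 + 108 + 129 + 149 + 237 + 386 = 1117 bits.

1117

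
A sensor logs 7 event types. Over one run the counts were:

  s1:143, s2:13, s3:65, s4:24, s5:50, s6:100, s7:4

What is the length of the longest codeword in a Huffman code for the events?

5

Merge the two lowest-weight nodes at each step:
combine s7(4), s2(13) → 17
combine 17, s4(24) → 41
combine 41, s5(50) → 91
combine s3(65), 91 → 156
combine s6(100), s1(143) → 243
combine 156, 243 → 399
Maximum depth reached is 5.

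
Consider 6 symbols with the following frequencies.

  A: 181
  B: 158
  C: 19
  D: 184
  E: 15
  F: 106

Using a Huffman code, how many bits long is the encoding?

1500

Merge the two smallest weights repeatedly:
E(15) + C(19) → 34
34 + F(106) → 140
140 + B(158) → 298
A(181) + D(184) → 365
298 + 365 → 663
Total encoded bits = sum of merged weights = 34 + 140 + 298 + 365 + 663 = 1500.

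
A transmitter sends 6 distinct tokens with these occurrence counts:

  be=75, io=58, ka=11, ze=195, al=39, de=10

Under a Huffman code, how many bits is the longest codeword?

5

Merge the two lowest-weight nodes at each step:
combine de(10), ka(11) → 21
combine 21, al(39) → 60
combine io(58), 60 → 118
combine be(75), 118 → 193
combine 193, ze(195) → 388
The first pair merged (de, ka) ends up deepest, at depth 5.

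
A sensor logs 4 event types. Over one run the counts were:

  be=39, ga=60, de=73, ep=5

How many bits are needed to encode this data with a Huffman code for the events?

325

Build the Huffman tree bottom-up:
combine ep(5), be(39) → 44
combine 44, ga(60) → 104
combine de(73), 104 → 177
Each symbol's bit-cost is frequency × depth; summing gives 325 bits (equivalently 44 + 104 + 177).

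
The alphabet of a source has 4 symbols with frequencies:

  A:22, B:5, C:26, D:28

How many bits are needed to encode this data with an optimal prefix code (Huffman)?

Build the Huffman tree bottom-up:
B(5) + A(22) → 27
C(26) + 27 → 53
D(28) + 53 → 81
The encoded length is the sum of every internal node's weight: 27 + 53 + 81 = 161 bits.

161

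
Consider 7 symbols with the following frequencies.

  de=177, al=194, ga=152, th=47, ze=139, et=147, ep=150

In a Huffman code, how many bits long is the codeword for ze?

3

Huffman merges, smallest pair first:
combine th(47), ze(139) → 186
combine et(147), ep(150) → 297
combine ga(152), de(177) → 329
combine 186, al(194) → 380
combine 297, 329 → 626
combine 380, 626 → 1006
ze sits 3 levels below the root, so its codeword is 3 bits.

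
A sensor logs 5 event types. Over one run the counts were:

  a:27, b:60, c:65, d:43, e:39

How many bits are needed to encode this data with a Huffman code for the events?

Merge the two smallest weights repeatedly:
combine a(27), e(39) → 66
combine d(43), b(60) → 103
combine c(65), 66 → 131
combine 103, 131 → 234
Total encoded bits = sum of merged weights = 66 + 103 + 131 + 234 = 534.

534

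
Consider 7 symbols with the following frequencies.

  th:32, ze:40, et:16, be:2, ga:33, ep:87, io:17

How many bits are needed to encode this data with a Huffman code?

Merge the two smallest weights repeatedly:
merge be(2) and et(16): 18
merge io(17) and 18: 35
merge th(32) and ga(33): 65
merge 35 and ze(40): 75
merge 65 and 75: 140
merge ep(87) and 140: 227
Each symbol's bit-cost is frequency × depth; summing gives 560 bits (equivalently 18 + 35 + 65 + 75 + 140 + 227).

560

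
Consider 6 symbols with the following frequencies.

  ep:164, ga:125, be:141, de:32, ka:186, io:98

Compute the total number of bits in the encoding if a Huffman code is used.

Greedily combine the two least-frequent nodes:
merge de(32) and io(98): 130
merge ga(125) and 130: 255
merge be(141) and ep(164): 305
merge ka(186) and 255: 441
merge 305 and 441: 746
Total encoded bits = sum of merged weights = 130 + 255 + 305 + 441 + 746 = 1877.

1877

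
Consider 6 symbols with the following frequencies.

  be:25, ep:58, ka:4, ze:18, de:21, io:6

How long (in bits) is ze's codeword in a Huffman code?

3

Repeatedly merge the two smallest:
combine ka(4), io(6) → 10
combine 10, ze(18) → 28
combine de(21), be(25) → 46
combine 28, 46 → 74
combine ep(58), 74 → 132
The subtree containing ze is merged 3 times, so code length = 3.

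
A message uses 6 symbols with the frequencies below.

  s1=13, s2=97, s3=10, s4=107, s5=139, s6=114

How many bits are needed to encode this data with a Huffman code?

1103

Greedily combine the two least-frequent nodes:
s3(10) + s1(13) → 23
23 + s2(97) → 120
s4(107) + s6(114) → 221
120 + s5(139) → 259
221 + 259 → 480
Each symbol's bit-cost is frequency × depth; summing gives 1103 bits (equivalently 23 + 120 + 221 + 259 + 480).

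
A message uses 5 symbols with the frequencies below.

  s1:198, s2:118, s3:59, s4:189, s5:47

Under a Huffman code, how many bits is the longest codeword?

Merge the two lowest-weight nodes at each step:
merge s5(47) and s3(59): 106
merge 106 and s2(118): 224
merge s4(189) and s1(198): 387
merge 224 and 387: 611
The first pair merged (s5, s3) ends up deepest, at depth 3.

3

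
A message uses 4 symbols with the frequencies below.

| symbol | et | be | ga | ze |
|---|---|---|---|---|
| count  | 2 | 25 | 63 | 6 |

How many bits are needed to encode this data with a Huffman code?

Build the Huffman tree bottom-up:
combine et(2), ze(6) → 8
combine 8, be(25) → 33
combine 33, ga(63) → 96
Total encoded bits = sum of merged weights = 8 + 33 + 96 = 137.

137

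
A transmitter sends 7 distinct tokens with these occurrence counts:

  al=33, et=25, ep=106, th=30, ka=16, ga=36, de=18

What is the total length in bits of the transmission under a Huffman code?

669

Build the Huffman tree bottom-up:
ka(16) + de(18) → 34
et(25) + th(30) → 55
al(33) + 34 → 67
ga(36) + 55 → 91
67 + 91 → 158
ep(106) + 158 → 264
Each symbol's bit-cost is frequency × depth; summing gives 669 bits (equivalently 34 + 55 + 67 + 91 + 158 + 264).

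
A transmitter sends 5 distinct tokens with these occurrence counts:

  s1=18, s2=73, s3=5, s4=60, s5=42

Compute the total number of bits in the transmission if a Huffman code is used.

Greedily combine the two least-frequent nodes:
s3(5) + s1(18) → 23
23 + s5(42) → 65
s4(60) + 65 → 125
s2(73) + 125 → 198
Each symbol's bit-cost is frequency × depth; summing gives 411 bits (equivalently 23 + 65 + 125 + 198).

411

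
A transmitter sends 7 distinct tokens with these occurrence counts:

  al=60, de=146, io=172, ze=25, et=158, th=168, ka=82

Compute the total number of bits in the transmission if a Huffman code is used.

Build the Huffman tree bottom-up:
merge ze(25) and al(60): 85
merge ka(82) and 85: 167
merge de(146) and et(158): 304
merge 167 and th(168): 335
merge io(172) and 304: 476
merge 335 and 476: 811
The encoded length is the sum of every internal node's weight: 85 + 167 + 304 + 335 + 476 + 811 = 2178 bits.

2178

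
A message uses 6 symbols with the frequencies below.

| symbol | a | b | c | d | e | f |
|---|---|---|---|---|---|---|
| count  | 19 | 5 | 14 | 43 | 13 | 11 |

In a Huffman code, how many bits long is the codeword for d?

1

Huffman merges, smallest pair first:
merge b(5) and f(11): 16
merge e(13) and c(14): 27
merge 16 and a(19): 35
merge 27 and 35: 62
merge d(43) and 62: 105
d sits one level below the root: a 1-bit codeword.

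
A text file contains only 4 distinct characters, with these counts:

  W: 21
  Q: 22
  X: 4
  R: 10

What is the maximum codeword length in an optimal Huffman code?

Merge the two lowest-weight nodes at each step:
X(4) + R(10) → 14
14 + W(21) → 35
Q(22) + 35 → 57
Maximum depth reached is 3.

3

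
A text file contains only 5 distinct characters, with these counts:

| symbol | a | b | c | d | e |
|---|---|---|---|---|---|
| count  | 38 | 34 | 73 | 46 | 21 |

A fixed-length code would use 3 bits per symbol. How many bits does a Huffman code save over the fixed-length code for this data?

157

Fixed-length: 3 bits × 212 symbols = 636 bits.
Huffman merges:
e(21) + b(34) → 55
a(38) + d(46) → 84
55 + c(73) → 128
84 + 128 → 212
Huffman total = 55 + 84 + 128 + 212 = 479 bits.
Saving = 636 − 479 = 157 bits.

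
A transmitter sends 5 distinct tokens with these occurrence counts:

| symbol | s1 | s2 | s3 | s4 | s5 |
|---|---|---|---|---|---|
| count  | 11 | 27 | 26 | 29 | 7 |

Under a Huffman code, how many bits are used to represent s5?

Huffman merges, smallest pair first:
s5(7) + s1(11) → 18
18 + s3(26) → 44
s2(27) + s4(29) → 56
44 + 56 → 100
The subtree containing s5 is merged 3 times, so code length = 3.

3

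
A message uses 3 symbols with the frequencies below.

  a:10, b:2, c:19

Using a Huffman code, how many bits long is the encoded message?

Merge the two smallest weights repeatedly:
combine b(2), a(10) → 12
combine 12, c(19) → 31
The encoded length is the sum of every internal node's weight: 12 + 31 = 43 bits.

43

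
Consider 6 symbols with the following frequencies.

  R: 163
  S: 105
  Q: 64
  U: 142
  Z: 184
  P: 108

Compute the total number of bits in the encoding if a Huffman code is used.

Build the Huffman tree bottom-up:
Q(64) + S(105) → 169
P(108) + U(142) → 250
R(163) + 169 → 332
Z(184) + 250 → 434
332 + 434 → 766
The encoded length is the sum of every internal node's weight: 169 + 250 + 332 + 434 + 766 = 1951 bits.

1951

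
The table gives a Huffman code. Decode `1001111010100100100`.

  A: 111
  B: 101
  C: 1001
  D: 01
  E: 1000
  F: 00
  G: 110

CADDFCF

Read left to right; each codeword is recognised as soon as it completes (prefix code):
  1001→C | 111→A | 01→D | 01→D | 00→F | 1001→C | 00→F
Decoded message: CADDFCF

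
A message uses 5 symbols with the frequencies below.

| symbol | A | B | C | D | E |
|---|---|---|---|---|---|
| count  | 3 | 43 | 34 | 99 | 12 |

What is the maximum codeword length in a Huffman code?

Merge the two lowest-weight nodes at each step:
combine A(3), E(12) → 15
combine 15, C(34) → 49
combine B(43), 49 → 92
combine 92, D(99) → 191
The rarest symbols sit at the bottom; the longest codeword is 4 bits.

4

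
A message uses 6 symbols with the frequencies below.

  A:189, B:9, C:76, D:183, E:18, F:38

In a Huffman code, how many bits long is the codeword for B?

5

Repeatedly merge the two smallest:
combine B(9), E(18) → 27
combine 27, F(38) → 65
combine 65, C(76) → 141
combine 141, D(183) → 324
combine A(189), 324 → 513
B's leaf is at depth 5, giving a 5-bit codeword.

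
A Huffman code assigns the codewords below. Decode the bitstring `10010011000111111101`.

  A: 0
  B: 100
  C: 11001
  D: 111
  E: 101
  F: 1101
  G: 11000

Read left to right; each codeword is recognised as soon as it completes (prefix code):
  100→B | 100→B | 11000→G | 111→D | 111→D | 101→E
Decoded message: BBGDDE

BBGDDE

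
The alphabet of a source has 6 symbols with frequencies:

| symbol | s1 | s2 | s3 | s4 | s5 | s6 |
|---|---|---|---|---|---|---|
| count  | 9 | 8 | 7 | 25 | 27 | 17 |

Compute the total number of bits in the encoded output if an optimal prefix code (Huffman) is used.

225

Greedily combine the two least-frequent nodes:
merge s3(7) and s2(8): 15
merge s1(9) and 15: 24
merge s6(17) and 24: 41
merge s4(25) and s5(27): 52
merge 41 and 52: 93
Total encoded bits = sum of merged weights = 15 + 24 + 41 + 52 + 93 = 225.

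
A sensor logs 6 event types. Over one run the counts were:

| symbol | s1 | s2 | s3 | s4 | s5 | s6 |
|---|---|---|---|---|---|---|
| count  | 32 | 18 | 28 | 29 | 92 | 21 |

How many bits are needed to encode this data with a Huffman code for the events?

515

Greedily combine the two least-frequent nodes:
s2(18) + s6(21) → 39
s3(28) + s4(29) → 57
s1(32) + 39 → 71
57 + 71 → 128
s5(92) + 128 → 220
Each symbol's bit-cost is frequency × depth; summing gives 515 bits (equivalently 39 + 57 + 71 + 128 + 220).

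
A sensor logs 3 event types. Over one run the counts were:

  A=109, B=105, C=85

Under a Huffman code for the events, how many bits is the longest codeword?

Merge the two lowest-weight nodes at each step:
merge C(85) and B(105): 190
merge A(109) and 190: 299
The rarest symbols sit at the bottom; the longest codeword is 2 bits.

2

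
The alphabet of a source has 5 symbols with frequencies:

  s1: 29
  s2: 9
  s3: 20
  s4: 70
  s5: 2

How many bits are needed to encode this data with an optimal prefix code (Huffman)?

232

Greedily combine the two least-frequent nodes:
merge s5(2) and s2(9): 11
merge 11 and s3(20): 31
merge s1(29) and 31: 60
merge 60 and s4(70): 130
The encoded length is the sum of every internal node's weight: 11 + 31 + 60 + 130 = 232 bits.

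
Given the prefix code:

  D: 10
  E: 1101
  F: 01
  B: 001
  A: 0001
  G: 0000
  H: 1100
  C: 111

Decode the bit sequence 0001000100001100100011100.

Read left to right; each codeword is recognised as soon as it completes (prefix code):
  0001→A | 0001→A | 0000→G | 1100→H | 10→D | 001→B | 1100→H
Decoded message: AAGHDBH

AAGHDBH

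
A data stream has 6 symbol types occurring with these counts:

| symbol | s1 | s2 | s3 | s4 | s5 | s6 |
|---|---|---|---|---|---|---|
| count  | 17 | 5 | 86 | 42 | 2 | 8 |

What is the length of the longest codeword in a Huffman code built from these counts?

5

Merge the two lowest-weight nodes at each step:
merge s5(2) and s2(5): 7
merge 7 and s6(8): 15
merge 15 and s1(17): 32
merge 32 and s4(42): 74
merge 74 and s3(86): 160
The rarest symbols sit at the bottom; the longest codeword is 5 bits.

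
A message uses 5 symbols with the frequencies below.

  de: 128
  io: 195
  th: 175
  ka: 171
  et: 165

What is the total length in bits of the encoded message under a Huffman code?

Merge the two smallest weights repeatedly:
merge de(128) and et(165): 293
merge ka(171) and th(175): 346
merge io(195) and 293: 488
merge 346 and 488: 834
The encoded length is the sum of every internal node's weight: 293 + 346 + 488 + 834 = 1961 bits.

1961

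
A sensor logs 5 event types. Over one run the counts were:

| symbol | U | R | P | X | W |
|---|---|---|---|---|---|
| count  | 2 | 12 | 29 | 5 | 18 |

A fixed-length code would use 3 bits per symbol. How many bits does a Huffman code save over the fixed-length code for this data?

69

Fixed-length: 3 bits × 66 symbols = 198 bits.
Huffman merges:
combine U(2), X(5) → 7
combine 7, R(12) → 19
combine W(18), 19 → 37
combine P(29), 37 → 66
Huffman total = 7 + 19 + 37 + 66 = 129 bits.
Saving = 198 − 129 = 69 bits.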